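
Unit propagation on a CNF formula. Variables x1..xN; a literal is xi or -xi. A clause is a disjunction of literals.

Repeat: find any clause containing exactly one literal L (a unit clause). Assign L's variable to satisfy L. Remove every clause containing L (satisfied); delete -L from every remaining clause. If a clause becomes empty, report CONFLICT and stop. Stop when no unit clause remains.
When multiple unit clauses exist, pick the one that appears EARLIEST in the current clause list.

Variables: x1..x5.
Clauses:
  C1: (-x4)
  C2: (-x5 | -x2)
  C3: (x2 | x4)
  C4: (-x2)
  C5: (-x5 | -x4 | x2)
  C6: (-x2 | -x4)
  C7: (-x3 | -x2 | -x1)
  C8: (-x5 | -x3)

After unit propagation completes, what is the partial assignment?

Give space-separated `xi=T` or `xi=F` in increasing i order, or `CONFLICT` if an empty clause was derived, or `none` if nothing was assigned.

Answer: CONFLICT

Derivation:
unit clause [-4] forces x4=F; simplify:
  drop 4 from [2, 4] -> [2]
  satisfied 3 clause(s); 5 remain; assigned so far: [4]
unit clause [2] forces x2=T; simplify:
  drop -2 from [-5, -2] -> [-5]
  drop -2 from [-2] -> [] (empty!)
  drop -2 from [-3, -2, -1] -> [-3, -1]
  satisfied 1 clause(s); 4 remain; assigned so far: [2, 4]
CONFLICT (empty clause)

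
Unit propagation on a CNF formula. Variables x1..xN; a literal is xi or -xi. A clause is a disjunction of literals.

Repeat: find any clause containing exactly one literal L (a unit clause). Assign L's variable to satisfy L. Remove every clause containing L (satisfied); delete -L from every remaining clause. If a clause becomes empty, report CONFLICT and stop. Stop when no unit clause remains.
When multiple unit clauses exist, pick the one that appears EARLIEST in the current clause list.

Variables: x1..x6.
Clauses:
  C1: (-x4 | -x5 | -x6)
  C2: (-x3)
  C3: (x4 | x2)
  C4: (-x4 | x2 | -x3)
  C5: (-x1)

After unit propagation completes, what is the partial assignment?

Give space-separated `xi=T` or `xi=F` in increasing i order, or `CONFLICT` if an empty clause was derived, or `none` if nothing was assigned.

unit clause [-3] forces x3=F; simplify:
  satisfied 2 clause(s); 3 remain; assigned so far: [3]
unit clause [-1] forces x1=F; simplify:
  satisfied 1 clause(s); 2 remain; assigned so far: [1, 3]

Answer: x1=F x3=F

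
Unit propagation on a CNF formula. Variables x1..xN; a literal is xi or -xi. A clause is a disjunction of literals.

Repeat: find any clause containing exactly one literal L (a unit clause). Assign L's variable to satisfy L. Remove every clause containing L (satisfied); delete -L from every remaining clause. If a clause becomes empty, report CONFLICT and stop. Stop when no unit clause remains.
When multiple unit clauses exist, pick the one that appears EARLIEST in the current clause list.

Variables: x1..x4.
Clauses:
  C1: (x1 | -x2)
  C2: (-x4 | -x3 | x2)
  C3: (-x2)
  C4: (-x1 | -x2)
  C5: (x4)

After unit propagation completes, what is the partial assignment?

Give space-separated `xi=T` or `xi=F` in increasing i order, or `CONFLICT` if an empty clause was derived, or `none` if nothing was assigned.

Answer: x2=F x3=F x4=T

Derivation:
unit clause [-2] forces x2=F; simplify:
  drop 2 from [-4, -3, 2] -> [-4, -3]
  satisfied 3 clause(s); 2 remain; assigned so far: [2]
unit clause [4] forces x4=T; simplify:
  drop -4 from [-4, -3] -> [-3]
  satisfied 1 clause(s); 1 remain; assigned so far: [2, 4]
unit clause [-3] forces x3=F; simplify:
  satisfied 1 clause(s); 0 remain; assigned so far: [2, 3, 4]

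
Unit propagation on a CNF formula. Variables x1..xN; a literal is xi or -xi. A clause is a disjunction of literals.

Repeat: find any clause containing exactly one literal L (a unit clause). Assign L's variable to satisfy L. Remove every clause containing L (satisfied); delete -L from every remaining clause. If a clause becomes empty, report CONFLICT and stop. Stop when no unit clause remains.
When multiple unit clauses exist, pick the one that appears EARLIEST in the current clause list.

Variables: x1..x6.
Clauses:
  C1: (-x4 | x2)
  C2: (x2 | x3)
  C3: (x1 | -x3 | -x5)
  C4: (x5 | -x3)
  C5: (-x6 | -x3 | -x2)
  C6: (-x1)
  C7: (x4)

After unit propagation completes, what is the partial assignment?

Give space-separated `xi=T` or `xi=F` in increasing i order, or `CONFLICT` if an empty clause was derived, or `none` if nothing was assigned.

unit clause [-1] forces x1=F; simplify:
  drop 1 from [1, -3, -5] -> [-3, -5]
  satisfied 1 clause(s); 6 remain; assigned so far: [1]
unit clause [4] forces x4=T; simplify:
  drop -4 from [-4, 2] -> [2]
  satisfied 1 clause(s); 5 remain; assigned so far: [1, 4]
unit clause [2] forces x2=T; simplify:
  drop -2 from [-6, -3, -2] -> [-6, -3]
  satisfied 2 clause(s); 3 remain; assigned so far: [1, 2, 4]

Answer: x1=F x2=T x4=T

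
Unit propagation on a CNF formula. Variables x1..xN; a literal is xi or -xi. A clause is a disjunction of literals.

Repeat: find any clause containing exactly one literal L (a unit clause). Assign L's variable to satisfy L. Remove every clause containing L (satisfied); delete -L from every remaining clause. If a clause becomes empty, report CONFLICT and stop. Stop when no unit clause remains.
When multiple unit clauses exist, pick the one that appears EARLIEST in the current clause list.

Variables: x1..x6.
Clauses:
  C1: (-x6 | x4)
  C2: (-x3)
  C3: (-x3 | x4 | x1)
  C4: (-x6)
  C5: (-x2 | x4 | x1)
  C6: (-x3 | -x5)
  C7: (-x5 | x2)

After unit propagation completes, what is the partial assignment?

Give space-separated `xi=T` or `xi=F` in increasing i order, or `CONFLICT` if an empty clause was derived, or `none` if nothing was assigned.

unit clause [-3] forces x3=F; simplify:
  satisfied 3 clause(s); 4 remain; assigned so far: [3]
unit clause [-6] forces x6=F; simplify:
  satisfied 2 clause(s); 2 remain; assigned so far: [3, 6]

Answer: x3=F x6=F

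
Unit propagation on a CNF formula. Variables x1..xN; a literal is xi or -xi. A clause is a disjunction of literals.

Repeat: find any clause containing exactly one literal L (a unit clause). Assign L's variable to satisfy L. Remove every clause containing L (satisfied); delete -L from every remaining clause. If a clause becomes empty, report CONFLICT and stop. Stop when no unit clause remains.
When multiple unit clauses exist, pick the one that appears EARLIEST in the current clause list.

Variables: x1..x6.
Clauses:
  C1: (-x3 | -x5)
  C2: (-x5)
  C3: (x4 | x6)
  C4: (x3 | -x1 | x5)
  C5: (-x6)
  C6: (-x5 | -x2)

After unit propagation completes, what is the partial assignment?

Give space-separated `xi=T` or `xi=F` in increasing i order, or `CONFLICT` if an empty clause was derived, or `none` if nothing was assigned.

Answer: x4=T x5=F x6=F

Derivation:
unit clause [-5] forces x5=F; simplify:
  drop 5 from [3, -1, 5] -> [3, -1]
  satisfied 3 clause(s); 3 remain; assigned so far: [5]
unit clause [-6] forces x6=F; simplify:
  drop 6 from [4, 6] -> [4]
  satisfied 1 clause(s); 2 remain; assigned so far: [5, 6]
unit clause [4] forces x4=T; simplify:
  satisfied 1 clause(s); 1 remain; assigned so far: [4, 5, 6]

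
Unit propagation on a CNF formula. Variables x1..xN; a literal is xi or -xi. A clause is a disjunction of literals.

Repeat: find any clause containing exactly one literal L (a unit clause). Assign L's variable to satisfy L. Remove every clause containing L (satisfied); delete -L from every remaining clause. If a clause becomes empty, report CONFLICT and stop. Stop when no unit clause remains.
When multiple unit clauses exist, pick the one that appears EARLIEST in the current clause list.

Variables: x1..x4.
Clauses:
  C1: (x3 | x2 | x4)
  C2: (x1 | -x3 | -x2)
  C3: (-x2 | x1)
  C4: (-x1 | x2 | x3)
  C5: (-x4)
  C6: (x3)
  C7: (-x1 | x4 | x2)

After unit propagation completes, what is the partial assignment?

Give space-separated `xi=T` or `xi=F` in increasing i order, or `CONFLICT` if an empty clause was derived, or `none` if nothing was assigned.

unit clause [-4] forces x4=F; simplify:
  drop 4 from [3, 2, 4] -> [3, 2]
  drop 4 from [-1, 4, 2] -> [-1, 2]
  satisfied 1 clause(s); 6 remain; assigned so far: [4]
unit clause [3] forces x3=T; simplify:
  drop -3 from [1, -3, -2] -> [1, -2]
  satisfied 3 clause(s); 3 remain; assigned so far: [3, 4]

Answer: x3=T x4=F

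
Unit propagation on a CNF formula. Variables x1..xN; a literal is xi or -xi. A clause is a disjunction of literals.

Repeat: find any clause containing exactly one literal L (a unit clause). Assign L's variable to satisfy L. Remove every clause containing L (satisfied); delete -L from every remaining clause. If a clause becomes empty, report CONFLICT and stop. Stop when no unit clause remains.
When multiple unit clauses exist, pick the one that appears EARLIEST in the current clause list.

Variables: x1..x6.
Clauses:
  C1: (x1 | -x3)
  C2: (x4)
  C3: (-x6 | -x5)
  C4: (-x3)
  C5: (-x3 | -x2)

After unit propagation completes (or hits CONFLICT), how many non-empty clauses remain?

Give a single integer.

unit clause [4] forces x4=T; simplify:
  satisfied 1 clause(s); 4 remain; assigned so far: [4]
unit clause [-3] forces x3=F; simplify:
  satisfied 3 clause(s); 1 remain; assigned so far: [3, 4]

Answer: 1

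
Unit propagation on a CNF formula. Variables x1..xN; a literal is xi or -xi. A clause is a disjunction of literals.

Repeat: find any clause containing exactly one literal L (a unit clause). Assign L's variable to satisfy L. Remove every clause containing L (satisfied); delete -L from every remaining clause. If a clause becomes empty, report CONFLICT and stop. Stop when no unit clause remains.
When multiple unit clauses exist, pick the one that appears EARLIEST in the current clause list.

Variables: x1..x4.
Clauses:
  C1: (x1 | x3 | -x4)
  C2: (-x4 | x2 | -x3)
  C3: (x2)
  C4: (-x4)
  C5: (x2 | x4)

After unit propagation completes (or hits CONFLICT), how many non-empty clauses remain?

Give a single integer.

Answer: 0

Derivation:
unit clause [2] forces x2=T; simplify:
  satisfied 3 clause(s); 2 remain; assigned so far: [2]
unit clause [-4] forces x4=F; simplify:
  satisfied 2 clause(s); 0 remain; assigned so far: [2, 4]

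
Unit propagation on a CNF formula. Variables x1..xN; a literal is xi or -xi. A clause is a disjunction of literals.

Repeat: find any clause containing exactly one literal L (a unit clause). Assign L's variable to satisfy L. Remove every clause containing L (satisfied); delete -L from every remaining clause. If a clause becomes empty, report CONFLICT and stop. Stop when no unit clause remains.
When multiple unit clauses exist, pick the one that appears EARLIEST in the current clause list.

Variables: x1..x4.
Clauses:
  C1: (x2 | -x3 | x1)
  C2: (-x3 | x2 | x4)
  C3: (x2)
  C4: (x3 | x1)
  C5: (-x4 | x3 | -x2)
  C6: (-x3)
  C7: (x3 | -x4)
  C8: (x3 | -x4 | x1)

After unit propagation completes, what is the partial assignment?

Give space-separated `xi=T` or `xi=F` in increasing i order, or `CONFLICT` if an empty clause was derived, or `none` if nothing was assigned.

Answer: x1=T x2=T x3=F x4=F

Derivation:
unit clause [2] forces x2=T; simplify:
  drop -2 from [-4, 3, -2] -> [-4, 3]
  satisfied 3 clause(s); 5 remain; assigned so far: [2]
unit clause [-3] forces x3=F; simplify:
  drop 3 from [3, 1] -> [1]
  drop 3 from [-4, 3] -> [-4]
  drop 3 from [3, -4] -> [-4]
  drop 3 from [3, -4, 1] -> [-4, 1]
  satisfied 1 clause(s); 4 remain; assigned so far: [2, 3]
unit clause [1] forces x1=T; simplify:
  satisfied 2 clause(s); 2 remain; assigned so far: [1, 2, 3]
unit clause [-4] forces x4=F; simplify:
  satisfied 2 clause(s); 0 remain; assigned so far: [1, 2, 3, 4]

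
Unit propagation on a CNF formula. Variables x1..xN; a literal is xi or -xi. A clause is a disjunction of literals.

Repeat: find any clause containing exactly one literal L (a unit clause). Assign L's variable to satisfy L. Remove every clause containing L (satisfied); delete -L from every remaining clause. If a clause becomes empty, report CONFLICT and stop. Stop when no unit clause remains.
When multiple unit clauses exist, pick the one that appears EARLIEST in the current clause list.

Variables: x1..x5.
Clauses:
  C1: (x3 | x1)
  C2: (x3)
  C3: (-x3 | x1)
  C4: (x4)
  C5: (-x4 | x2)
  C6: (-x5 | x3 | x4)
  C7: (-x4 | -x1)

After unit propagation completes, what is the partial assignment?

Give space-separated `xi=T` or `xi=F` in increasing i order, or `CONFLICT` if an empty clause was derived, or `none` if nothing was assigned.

unit clause [3] forces x3=T; simplify:
  drop -3 from [-3, 1] -> [1]
  satisfied 3 clause(s); 4 remain; assigned so far: [3]
unit clause [1] forces x1=T; simplify:
  drop -1 from [-4, -1] -> [-4]
  satisfied 1 clause(s); 3 remain; assigned so far: [1, 3]
unit clause [4] forces x4=T; simplify:
  drop -4 from [-4, 2] -> [2]
  drop -4 from [-4] -> [] (empty!)
  satisfied 1 clause(s); 2 remain; assigned so far: [1, 3, 4]
CONFLICT (empty clause)

Answer: CONFLICT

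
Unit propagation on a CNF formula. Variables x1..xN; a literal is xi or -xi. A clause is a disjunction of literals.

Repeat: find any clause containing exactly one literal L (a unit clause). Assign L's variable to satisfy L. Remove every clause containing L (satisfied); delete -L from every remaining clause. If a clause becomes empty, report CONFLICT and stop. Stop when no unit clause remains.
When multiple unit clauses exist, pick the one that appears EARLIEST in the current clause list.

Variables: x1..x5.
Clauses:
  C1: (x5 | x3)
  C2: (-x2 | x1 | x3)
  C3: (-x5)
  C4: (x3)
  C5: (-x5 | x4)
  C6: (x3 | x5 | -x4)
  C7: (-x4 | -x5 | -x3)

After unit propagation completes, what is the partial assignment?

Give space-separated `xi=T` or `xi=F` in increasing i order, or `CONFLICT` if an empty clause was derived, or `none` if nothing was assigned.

unit clause [-5] forces x5=F; simplify:
  drop 5 from [5, 3] -> [3]
  drop 5 from [3, 5, -4] -> [3, -4]
  satisfied 3 clause(s); 4 remain; assigned so far: [5]
unit clause [3] forces x3=T; simplify:
  satisfied 4 clause(s); 0 remain; assigned so far: [3, 5]

Answer: x3=T x5=F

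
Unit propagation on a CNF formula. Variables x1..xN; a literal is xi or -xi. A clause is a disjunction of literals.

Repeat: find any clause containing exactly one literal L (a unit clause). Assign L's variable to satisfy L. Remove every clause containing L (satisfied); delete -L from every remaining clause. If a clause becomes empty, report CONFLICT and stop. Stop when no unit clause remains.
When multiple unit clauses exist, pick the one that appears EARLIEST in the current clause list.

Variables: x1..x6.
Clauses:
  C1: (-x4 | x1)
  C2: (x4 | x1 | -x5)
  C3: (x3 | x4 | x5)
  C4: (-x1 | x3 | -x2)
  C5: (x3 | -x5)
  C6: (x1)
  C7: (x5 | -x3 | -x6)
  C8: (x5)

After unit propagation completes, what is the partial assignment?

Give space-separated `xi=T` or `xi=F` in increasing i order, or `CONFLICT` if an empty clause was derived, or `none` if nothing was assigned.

Answer: x1=T x3=T x5=T

Derivation:
unit clause [1] forces x1=T; simplify:
  drop -1 from [-1, 3, -2] -> [3, -2]
  satisfied 3 clause(s); 5 remain; assigned so far: [1]
unit clause [5] forces x5=T; simplify:
  drop -5 from [3, -5] -> [3]
  satisfied 3 clause(s); 2 remain; assigned so far: [1, 5]
unit clause [3] forces x3=T; simplify:
  satisfied 2 clause(s); 0 remain; assigned so far: [1, 3, 5]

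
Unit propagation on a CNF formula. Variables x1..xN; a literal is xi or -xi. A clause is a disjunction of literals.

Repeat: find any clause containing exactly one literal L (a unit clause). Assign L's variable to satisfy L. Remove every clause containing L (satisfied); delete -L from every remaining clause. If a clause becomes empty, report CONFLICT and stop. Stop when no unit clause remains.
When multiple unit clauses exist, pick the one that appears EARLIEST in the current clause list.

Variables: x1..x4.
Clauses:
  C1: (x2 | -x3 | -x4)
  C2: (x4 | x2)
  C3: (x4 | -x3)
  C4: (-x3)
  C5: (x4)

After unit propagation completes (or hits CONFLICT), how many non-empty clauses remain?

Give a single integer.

unit clause [-3] forces x3=F; simplify:
  satisfied 3 clause(s); 2 remain; assigned so far: [3]
unit clause [4] forces x4=T; simplify:
  satisfied 2 clause(s); 0 remain; assigned so far: [3, 4]

Answer: 0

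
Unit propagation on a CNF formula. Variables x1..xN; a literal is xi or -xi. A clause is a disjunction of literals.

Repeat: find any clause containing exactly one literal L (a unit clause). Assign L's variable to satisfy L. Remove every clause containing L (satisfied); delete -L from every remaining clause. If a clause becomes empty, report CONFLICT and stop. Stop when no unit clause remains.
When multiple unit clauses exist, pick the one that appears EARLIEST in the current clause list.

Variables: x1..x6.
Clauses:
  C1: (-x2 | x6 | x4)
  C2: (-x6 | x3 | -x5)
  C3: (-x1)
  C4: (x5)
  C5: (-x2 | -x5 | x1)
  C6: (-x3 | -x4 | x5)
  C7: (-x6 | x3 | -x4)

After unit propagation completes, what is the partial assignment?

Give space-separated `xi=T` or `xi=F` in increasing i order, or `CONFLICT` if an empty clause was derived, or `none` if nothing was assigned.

Answer: x1=F x2=F x5=T

Derivation:
unit clause [-1] forces x1=F; simplify:
  drop 1 from [-2, -5, 1] -> [-2, -5]
  satisfied 1 clause(s); 6 remain; assigned so far: [1]
unit clause [5] forces x5=T; simplify:
  drop -5 from [-6, 3, -5] -> [-6, 3]
  drop -5 from [-2, -5] -> [-2]
  satisfied 2 clause(s); 4 remain; assigned so far: [1, 5]
unit clause [-2] forces x2=F; simplify:
  satisfied 2 clause(s); 2 remain; assigned so far: [1, 2, 5]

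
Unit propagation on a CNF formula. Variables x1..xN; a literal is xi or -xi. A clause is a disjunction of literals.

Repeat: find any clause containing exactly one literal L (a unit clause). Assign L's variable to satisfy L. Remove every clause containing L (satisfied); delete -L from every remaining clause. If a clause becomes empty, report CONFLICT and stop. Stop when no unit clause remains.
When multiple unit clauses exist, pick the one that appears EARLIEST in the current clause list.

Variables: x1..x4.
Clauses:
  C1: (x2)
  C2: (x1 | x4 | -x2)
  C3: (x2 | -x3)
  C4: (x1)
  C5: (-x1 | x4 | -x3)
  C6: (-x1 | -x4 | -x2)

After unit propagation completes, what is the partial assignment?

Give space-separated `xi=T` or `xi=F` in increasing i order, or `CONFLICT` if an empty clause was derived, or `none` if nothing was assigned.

unit clause [2] forces x2=T; simplify:
  drop -2 from [1, 4, -2] -> [1, 4]
  drop -2 from [-1, -4, -2] -> [-1, -4]
  satisfied 2 clause(s); 4 remain; assigned so far: [2]
unit clause [1] forces x1=T; simplify:
  drop -1 from [-1, 4, -3] -> [4, -3]
  drop -1 from [-1, -4] -> [-4]
  satisfied 2 clause(s); 2 remain; assigned so far: [1, 2]
unit clause [-4] forces x4=F; simplify:
  drop 4 from [4, -3] -> [-3]
  satisfied 1 clause(s); 1 remain; assigned so far: [1, 2, 4]
unit clause [-3] forces x3=F; simplify:
  satisfied 1 clause(s); 0 remain; assigned so far: [1, 2, 3, 4]

Answer: x1=T x2=T x3=F x4=F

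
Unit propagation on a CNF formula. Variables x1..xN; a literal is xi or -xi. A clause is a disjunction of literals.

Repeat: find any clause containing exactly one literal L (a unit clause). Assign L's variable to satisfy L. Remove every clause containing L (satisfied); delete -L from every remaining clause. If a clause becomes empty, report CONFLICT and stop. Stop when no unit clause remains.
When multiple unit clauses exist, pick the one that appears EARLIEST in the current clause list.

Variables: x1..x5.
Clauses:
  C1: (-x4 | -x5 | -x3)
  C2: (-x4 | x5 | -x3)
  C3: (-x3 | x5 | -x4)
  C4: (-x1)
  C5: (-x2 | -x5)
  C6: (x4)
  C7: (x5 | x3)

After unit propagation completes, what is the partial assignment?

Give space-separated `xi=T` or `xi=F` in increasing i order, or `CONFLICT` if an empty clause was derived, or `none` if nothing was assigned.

Answer: x1=F x4=T

Derivation:
unit clause [-1] forces x1=F; simplify:
  satisfied 1 clause(s); 6 remain; assigned so far: [1]
unit clause [4] forces x4=T; simplify:
  drop -4 from [-4, -5, -3] -> [-5, -3]
  drop -4 from [-4, 5, -3] -> [5, -3]
  drop -4 from [-3, 5, -4] -> [-3, 5]
  satisfied 1 clause(s); 5 remain; assigned so far: [1, 4]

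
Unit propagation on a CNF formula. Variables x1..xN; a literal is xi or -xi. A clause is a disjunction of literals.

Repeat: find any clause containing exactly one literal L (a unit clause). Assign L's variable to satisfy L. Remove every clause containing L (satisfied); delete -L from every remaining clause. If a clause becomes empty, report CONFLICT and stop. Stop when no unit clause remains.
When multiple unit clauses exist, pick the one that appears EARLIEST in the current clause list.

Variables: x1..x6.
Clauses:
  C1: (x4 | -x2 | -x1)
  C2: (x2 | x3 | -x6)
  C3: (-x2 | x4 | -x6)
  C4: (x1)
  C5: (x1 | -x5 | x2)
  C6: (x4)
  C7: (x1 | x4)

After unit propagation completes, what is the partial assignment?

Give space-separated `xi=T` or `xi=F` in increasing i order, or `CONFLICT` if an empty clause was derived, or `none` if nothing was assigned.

Answer: x1=T x4=T

Derivation:
unit clause [1] forces x1=T; simplify:
  drop -1 from [4, -2, -1] -> [4, -2]
  satisfied 3 clause(s); 4 remain; assigned so far: [1]
unit clause [4] forces x4=T; simplify:
  satisfied 3 clause(s); 1 remain; assigned so far: [1, 4]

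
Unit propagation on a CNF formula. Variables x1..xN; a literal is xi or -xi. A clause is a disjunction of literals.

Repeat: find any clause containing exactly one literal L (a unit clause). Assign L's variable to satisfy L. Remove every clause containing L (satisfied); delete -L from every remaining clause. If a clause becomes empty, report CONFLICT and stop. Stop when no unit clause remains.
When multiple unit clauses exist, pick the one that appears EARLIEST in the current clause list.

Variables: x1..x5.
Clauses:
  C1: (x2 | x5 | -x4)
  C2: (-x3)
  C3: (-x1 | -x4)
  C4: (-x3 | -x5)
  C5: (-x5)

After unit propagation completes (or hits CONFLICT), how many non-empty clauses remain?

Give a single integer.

Answer: 2

Derivation:
unit clause [-3] forces x3=F; simplify:
  satisfied 2 clause(s); 3 remain; assigned so far: [3]
unit clause [-5] forces x5=F; simplify:
  drop 5 from [2, 5, -4] -> [2, -4]
  satisfied 1 clause(s); 2 remain; assigned so far: [3, 5]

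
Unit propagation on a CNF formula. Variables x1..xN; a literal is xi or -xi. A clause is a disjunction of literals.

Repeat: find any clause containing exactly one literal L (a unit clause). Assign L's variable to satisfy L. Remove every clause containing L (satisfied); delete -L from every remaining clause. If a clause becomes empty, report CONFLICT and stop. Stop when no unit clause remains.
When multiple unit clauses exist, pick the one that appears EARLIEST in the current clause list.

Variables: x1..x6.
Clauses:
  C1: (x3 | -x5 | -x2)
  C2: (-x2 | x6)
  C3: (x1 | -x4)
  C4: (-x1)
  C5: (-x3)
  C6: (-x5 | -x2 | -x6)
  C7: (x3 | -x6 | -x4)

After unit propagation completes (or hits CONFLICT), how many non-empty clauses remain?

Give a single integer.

Answer: 3

Derivation:
unit clause [-1] forces x1=F; simplify:
  drop 1 from [1, -4] -> [-4]
  satisfied 1 clause(s); 6 remain; assigned so far: [1]
unit clause [-4] forces x4=F; simplify:
  satisfied 2 clause(s); 4 remain; assigned so far: [1, 4]
unit clause [-3] forces x3=F; simplify:
  drop 3 from [3, -5, -2] -> [-5, -2]
  satisfied 1 clause(s); 3 remain; assigned so far: [1, 3, 4]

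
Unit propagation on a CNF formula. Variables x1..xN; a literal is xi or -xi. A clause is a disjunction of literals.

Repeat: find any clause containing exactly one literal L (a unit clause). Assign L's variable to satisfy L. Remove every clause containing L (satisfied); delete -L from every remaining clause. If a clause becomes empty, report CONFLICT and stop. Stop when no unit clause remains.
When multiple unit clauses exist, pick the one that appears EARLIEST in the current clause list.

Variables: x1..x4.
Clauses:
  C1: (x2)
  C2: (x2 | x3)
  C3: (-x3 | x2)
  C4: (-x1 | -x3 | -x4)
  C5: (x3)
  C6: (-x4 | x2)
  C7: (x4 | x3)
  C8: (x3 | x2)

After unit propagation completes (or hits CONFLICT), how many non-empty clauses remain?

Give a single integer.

Answer: 1

Derivation:
unit clause [2] forces x2=T; simplify:
  satisfied 5 clause(s); 3 remain; assigned so far: [2]
unit clause [3] forces x3=T; simplify:
  drop -3 from [-1, -3, -4] -> [-1, -4]
  satisfied 2 clause(s); 1 remain; assigned so far: [2, 3]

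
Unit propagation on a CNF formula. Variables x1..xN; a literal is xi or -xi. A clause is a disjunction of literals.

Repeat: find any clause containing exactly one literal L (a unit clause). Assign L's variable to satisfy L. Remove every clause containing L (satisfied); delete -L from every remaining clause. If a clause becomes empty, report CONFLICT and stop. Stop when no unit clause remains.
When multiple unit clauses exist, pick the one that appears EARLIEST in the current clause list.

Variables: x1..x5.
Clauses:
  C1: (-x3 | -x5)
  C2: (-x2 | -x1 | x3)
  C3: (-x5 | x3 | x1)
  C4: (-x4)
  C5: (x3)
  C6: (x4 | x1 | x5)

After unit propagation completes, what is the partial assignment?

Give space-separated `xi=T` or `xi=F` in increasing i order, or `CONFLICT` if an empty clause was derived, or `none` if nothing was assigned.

unit clause [-4] forces x4=F; simplify:
  drop 4 from [4, 1, 5] -> [1, 5]
  satisfied 1 clause(s); 5 remain; assigned so far: [4]
unit clause [3] forces x3=T; simplify:
  drop -3 from [-3, -5] -> [-5]
  satisfied 3 clause(s); 2 remain; assigned so far: [3, 4]
unit clause [-5] forces x5=F; simplify:
  drop 5 from [1, 5] -> [1]
  satisfied 1 clause(s); 1 remain; assigned so far: [3, 4, 5]
unit clause [1] forces x1=T; simplify:
  satisfied 1 clause(s); 0 remain; assigned so far: [1, 3, 4, 5]

Answer: x1=T x3=T x4=F x5=F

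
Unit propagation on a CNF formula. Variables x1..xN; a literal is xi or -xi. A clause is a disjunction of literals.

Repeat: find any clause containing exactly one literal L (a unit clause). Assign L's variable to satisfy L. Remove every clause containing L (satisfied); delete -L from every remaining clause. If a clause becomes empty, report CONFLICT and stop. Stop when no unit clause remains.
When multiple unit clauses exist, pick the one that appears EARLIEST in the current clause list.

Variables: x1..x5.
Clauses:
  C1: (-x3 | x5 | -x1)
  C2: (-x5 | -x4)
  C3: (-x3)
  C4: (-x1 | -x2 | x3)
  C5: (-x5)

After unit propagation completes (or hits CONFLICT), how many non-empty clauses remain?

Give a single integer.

Answer: 1

Derivation:
unit clause [-3] forces x3=F; simplify:
  drop 3 from [-1, -2, 3] -> [-1, -2]
  satisfied 2 clause(s); 3 remain; assigned so far: [3]
unit clause [-5] forces x5=F; simplify:
  satisfied 2 clause(s); 1 remain; assigned so far: [3, 5]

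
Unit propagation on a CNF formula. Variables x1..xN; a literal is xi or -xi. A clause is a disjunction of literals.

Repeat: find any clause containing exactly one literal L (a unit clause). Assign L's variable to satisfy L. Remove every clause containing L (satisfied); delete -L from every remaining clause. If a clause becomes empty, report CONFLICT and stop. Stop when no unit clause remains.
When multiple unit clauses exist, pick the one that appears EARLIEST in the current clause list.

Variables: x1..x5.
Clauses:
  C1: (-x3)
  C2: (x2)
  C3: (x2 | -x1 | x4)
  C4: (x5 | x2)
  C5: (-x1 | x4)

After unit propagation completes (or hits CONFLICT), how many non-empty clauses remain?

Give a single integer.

unit clause [-3] forces x3=F; simplify:
  satisfied 1 clause(s); 4 remain; assigned so far: [3]
unit clause [2] forces x2=T; simplify:
  satisfied 3 clause(s); 1 remain; assigned so far: [2, 3]

Answer: 1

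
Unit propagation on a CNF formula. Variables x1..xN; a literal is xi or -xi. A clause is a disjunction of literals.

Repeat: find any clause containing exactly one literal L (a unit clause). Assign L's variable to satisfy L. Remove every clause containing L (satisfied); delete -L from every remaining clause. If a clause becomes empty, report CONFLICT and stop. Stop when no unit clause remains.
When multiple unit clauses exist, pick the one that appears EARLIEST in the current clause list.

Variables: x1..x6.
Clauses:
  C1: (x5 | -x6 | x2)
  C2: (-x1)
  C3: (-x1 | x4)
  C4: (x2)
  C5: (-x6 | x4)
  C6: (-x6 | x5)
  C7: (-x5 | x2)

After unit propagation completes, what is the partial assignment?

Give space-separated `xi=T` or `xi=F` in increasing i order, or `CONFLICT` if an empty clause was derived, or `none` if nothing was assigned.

unit clause [-1] forces x1=F; simplify:
  satisfied 2 clause(s); 5 remain; assigned so far: [1]
unit clause [2] forces x2=T; simplify:
  satisfied 3 clause(s); 2 remain; assigned so far: [1, 2]

Answer: x1=F x2=T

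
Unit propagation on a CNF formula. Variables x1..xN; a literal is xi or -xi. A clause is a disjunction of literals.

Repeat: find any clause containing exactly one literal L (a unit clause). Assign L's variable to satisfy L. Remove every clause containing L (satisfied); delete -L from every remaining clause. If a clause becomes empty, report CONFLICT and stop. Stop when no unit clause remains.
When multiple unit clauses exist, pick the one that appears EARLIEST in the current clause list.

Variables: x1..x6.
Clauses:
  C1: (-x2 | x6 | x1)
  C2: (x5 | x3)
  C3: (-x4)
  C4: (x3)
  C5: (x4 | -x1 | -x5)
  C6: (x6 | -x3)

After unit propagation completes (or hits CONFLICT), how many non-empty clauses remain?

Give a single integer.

unit clause [-4] forces x4=F; simplify:
  drop 4 from [4, -1, -5] -> [-1, -5]
  satisfied 1 clause(s); 5 remain; assigned so far: [4]
unit clause [3] forces x3=T; simplify:
  drop -3 from [6, -3] -> [6]
  satisfied 2 clause(s); 3 remain; assigned so far: [3, 4]
unit clause [6] forces x6=T; simplify:
  satisfied 2 clause(s); 1 remain; assigned so far: [3, 4, 6]

Answer: 1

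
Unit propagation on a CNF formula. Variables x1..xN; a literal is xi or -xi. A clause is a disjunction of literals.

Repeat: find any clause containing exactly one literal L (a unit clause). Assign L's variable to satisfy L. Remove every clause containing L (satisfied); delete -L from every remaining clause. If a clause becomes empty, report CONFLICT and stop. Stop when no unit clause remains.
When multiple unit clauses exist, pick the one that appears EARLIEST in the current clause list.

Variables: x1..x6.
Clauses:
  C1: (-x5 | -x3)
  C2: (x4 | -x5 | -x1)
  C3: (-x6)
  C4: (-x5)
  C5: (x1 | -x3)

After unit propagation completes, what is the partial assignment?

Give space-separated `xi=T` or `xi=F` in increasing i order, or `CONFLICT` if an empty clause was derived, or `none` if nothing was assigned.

Answer: x5=F x6=F

Derivation:
unit clause [-6] forces x6=F; simplify:
  satisfied 1 clause(s); 4 remain; assigned so far: [6]
unit clause [-5] forces x5=F; simplify:
  satisfied 3 clause(s); 1 remain; assigned so far: [5, 6]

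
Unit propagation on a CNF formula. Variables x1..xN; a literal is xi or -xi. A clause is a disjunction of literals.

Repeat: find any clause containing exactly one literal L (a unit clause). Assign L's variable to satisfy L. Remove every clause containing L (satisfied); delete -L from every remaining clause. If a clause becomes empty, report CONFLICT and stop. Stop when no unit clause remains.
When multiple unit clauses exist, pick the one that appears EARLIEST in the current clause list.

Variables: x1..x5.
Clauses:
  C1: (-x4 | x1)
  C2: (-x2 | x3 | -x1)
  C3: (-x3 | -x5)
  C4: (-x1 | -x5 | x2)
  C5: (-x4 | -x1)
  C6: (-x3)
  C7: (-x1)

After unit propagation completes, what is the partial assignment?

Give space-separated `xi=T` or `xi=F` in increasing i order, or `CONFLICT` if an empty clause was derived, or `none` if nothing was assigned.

Answer: x1=F x3=F x4=F

Derivation:
unit clause [-3] forces x3=F; simplify:
  drop 3 from [-2, 3, -1] -> [-2, -1]
  satisfied 2 clause(s); 5 remain; assigned so far: [3]
unit clause [-1] forces x1=F; simplify:
  drop 1 from [-4, 1] -> [-4]
  satisfied 4 clause(s); 1 remain; assigned so far: [1, 3]
unit clause [-4] forces x4=F; simplify:
  satisfied 1 clause(s); 0 remain; assigned so far: [1, 3, 4]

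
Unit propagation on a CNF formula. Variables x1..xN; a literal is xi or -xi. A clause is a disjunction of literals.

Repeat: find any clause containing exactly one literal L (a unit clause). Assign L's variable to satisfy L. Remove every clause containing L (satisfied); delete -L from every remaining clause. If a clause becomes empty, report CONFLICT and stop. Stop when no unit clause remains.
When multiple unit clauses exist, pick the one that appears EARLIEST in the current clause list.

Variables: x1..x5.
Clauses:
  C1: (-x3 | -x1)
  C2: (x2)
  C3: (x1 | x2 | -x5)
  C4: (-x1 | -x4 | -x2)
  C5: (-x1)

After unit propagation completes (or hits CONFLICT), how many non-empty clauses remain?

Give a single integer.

Answer: 0

Derivation:
unit clause [2] forces x2=T; simplify:
  drop -2 from [-1, -4, -2] -> [-1, -4]
  satisfied 2 clause(s); 3 remain; assigned so far: [2]
unit clause [-1] forces x1=F; simplify:
  satisfied 3 clause(s); 0 remain; assigned so far: [1, 2]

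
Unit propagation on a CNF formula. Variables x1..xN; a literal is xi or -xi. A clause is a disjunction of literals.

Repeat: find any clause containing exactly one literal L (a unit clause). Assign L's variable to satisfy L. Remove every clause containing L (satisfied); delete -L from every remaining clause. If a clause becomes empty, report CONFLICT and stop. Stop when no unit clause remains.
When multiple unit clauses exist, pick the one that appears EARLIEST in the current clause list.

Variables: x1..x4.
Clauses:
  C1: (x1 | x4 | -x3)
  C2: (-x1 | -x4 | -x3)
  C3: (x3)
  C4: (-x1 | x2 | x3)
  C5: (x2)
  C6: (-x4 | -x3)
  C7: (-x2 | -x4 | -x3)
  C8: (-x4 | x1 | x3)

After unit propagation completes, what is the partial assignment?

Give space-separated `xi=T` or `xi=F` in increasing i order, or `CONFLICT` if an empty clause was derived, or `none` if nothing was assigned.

Answer: x1=T x2=T x3=T x4=F

Derivation:
unit clause [3] forces x3=T; simplify:
  drop -3 from [1, 4, -3] -> [1, 4]
  drop -3 from [-1, -4, -3] -> [-1, -4]
  drop -3 from [-4, -3] -> [-4]
  drop -3 from [-2, -4, -3] -> [-2, -4]
  satisfied 3 clause(s); 5 remain; assigned so far: [3]
unit clause [2] forces x2=T; simplify:
  drop -2 from [-2, -4] -> [-4]
  satisfied 1 clause(s); 4 remain; assigned so far: [2, 3]
unit clause [-4] forces x4=F; simplify:
  drop 4 from [1, 4] -> [1]
  satisfied 3 clause(s); 1 remain; assigned so far: [2, 3, 4]
unit clause [1] forces x1=T; simplify:
  satisfied 1 clause(s); 0 remain; assigned so far: [1, 2, 3, 4]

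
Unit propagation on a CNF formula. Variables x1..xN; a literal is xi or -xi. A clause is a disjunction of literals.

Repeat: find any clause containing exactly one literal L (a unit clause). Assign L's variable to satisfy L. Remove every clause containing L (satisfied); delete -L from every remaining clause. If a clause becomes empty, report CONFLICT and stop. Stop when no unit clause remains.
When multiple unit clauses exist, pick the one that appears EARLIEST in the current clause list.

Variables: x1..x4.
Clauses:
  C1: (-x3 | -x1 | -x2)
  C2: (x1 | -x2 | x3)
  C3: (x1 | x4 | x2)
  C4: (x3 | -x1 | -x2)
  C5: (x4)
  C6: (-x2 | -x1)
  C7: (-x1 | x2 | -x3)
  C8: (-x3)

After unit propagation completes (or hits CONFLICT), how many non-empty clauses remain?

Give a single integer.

unit clause [4] forces x4=T; simplify:
  satisfied 2 clause(s); 6 remain; assigned so far: [4]
unit clause [-3] forces x3=F; simplify:
  drop 3 from [1, -2, 3] -> [1, -2]
  drop 3 from [3, -1, -2] -> [-1, -2]
  satisfied 3 clause(s); 3 remain; assigned so far: [3, 4]

Answer: 3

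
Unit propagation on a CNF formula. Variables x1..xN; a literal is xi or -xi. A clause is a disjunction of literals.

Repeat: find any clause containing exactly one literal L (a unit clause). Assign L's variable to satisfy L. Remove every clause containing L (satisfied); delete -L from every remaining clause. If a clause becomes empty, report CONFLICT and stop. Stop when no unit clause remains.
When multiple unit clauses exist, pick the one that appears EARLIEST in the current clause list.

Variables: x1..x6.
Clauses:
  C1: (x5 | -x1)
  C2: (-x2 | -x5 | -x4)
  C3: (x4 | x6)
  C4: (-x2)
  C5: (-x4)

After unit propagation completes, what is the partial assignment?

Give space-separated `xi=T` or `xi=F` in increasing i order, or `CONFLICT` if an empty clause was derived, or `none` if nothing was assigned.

Answer: x2=F x4=F x6=T

Derivation:
unit clause [-2] forces x2=F; simplify:
  satisfied 2 clause(s); 3 remain; assigned so far: [2]
unit clause [-4] forces x4=F; simplify:
  drop 4 from [4, 6] -> [6]
  satisfied 1 clause(s); 2 remain; assigned so far: [2, 4]
unit clause [6] forces x6=T; simplify:
  satisfied 1 clause(s); 1 remain; assigned so far: [2, 4, 6]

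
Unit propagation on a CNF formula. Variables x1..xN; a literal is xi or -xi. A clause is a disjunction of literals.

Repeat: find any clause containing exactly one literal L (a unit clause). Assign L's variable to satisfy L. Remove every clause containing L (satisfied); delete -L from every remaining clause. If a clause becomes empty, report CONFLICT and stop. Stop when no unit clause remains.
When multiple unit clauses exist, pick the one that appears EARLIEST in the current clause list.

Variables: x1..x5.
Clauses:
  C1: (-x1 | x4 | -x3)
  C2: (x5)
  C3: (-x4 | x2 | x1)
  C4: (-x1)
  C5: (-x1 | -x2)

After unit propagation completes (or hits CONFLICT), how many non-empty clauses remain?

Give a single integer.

unit clause [5] forces x5=T; simplify:
  satisfied 1 clause(s); 4 remain; assigned so far: [5]
unit clause [-1] forces x1=F; simplify:
  drop 1 from [-4, 2, 1] -> [-4, 2]
  satisfied 3 clause(s); 1 remain; assigned so far: [1, 5]

Answer: 1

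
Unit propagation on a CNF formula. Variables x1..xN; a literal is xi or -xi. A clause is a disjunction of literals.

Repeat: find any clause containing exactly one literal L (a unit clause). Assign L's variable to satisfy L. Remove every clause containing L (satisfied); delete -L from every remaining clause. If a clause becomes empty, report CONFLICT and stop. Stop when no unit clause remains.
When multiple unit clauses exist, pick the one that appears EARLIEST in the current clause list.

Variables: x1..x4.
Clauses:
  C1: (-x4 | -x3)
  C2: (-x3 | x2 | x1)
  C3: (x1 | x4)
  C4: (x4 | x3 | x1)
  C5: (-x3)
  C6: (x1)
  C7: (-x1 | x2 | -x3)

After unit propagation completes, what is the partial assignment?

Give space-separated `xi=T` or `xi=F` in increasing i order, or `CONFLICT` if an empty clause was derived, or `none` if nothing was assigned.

Answer: x1=T x3=F

Derivation:
unit clause [-3] forces x3=F; simplify:
  drop 3 from [4, 3, 1] -> [4, 1]
  satisfied 4 clause(s); 3 remain; assigned so far: [3]
unit clause [1] forces x1=T; simplify:
  satisfied 3 clause(s); 0 remain; assigned so far: [1, 3]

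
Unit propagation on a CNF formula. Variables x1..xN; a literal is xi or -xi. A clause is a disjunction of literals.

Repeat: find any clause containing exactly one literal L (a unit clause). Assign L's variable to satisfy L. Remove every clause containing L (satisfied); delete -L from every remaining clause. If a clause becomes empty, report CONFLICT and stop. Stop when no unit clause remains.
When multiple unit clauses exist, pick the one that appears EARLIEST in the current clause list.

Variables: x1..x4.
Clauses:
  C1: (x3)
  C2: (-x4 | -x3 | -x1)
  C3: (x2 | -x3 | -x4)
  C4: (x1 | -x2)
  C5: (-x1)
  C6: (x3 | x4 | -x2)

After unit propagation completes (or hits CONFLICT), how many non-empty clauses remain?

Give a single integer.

unit clause [3] forces x3=T; simplify:
  drop -3 from [-4, -3, -1] -> [-4, -1]
  drop -3 from [2, -3, -4] -> [2, -4]
  satisfied 2 clause(s); 4 remain; assigned so far: [3]
unit clause [-1] forces x1=F; simplify:
  drop 1 from [1, -2] -> [-2]
  satisfied 2 clause(s); 2 remain; assigned so far: [1, 3]
unit clause [-2] forces x2=F; simplify:
  drop 2 from [2, -4] -> [-4]
  satisfied 1 clause(s); 1 remain; assigned so far: [1, 2, 3]
unit clause [-4] forces x4=F; simplify:
  satisfied 1 clause(s); 0 remain; assigned so far: [1, 2, 3, 4]

Answer: 0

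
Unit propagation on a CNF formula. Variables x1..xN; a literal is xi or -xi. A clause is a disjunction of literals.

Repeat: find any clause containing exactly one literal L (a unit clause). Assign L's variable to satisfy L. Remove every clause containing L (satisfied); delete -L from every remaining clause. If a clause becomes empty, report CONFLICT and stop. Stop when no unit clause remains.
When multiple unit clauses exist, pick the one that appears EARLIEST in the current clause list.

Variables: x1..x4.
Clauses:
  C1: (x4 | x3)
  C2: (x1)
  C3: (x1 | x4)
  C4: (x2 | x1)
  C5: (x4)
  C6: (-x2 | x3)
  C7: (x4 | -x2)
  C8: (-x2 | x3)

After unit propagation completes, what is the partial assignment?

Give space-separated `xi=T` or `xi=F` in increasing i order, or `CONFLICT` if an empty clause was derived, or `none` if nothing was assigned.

Answer: x1=T x4=T

Derivation:
unit clause [1] forces x1=T; simplify:
  satisfied 3 clause(s); 5 remain; assigned so far: [1]
unit clause [4] forces x4=T; simplify:
  satisfied 3 clause(s); 2 remain; assigned so far: [1, 4]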